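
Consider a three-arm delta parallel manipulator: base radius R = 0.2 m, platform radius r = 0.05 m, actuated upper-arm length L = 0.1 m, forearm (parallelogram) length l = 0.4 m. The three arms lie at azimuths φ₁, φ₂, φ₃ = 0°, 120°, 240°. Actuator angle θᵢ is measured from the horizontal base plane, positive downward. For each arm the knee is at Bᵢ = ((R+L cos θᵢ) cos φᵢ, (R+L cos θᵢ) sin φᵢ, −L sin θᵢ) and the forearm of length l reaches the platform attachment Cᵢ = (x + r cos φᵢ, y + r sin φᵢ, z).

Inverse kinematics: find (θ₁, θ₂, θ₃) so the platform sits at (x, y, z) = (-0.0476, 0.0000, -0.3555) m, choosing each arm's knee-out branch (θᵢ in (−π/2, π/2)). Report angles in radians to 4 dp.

φ1=0.0° → target in arm frame (-0.0476, 0.0000)
  A=0.1976, B=-0.3555, C=(l²−L²−A²−y'²−z²)/(2L)=-0.0771
  γ=atan2(-0.3555,0.1976)=-1.0635;  ψ=arccos(-0.1896)=1.7616;  θ1=γ+ψ≈0.6981
rotate P by −φ2: (0.0238, 0.0412, -0.3555)
  A cos θ + B sin θ = C:  0.1262·cos θ + -0.3555·sin θ = 0.0300
  √(A²+B²)=0.3772;  θ2 = -1.2297+1.4913 ≈ 0.2616
arm 3 (φ=240.0°): x'=0.0238, y'=-0.0412
  A=0.1262, B=-0.3555, C=(l²−L²−A²−y'²−z²)/(2L)=0.0300
  γ=atan2(-0.3555,0.1262)=-1.2297;  ψ=arccos(0.0794)=1.4913;  θ3=γ+ψ≈0.2616

θ₁ = 0.6981, θ₂ = 0.2616, θ₃ = 0.2616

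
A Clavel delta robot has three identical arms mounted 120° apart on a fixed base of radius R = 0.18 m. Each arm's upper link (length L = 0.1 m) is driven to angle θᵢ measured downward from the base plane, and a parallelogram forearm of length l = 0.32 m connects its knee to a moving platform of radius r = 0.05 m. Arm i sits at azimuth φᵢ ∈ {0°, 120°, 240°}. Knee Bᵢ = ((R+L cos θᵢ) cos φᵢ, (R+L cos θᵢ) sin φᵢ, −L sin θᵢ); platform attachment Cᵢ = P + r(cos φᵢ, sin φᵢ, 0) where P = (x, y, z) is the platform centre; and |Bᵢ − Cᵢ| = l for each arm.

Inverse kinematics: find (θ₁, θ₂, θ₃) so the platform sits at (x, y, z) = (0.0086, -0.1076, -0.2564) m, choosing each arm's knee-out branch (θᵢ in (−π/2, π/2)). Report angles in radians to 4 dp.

θ₁ = 0.4362, θ₂ = 1.1343, θ₃ = -0.2618

φ1=0.0° → target in arm frame (0.0086, -0.1076)
  e−x'=0.1214;  (l²−L²−(e−x')²−y'²−z²)/2L = 0.0017
  θ1 = atan2(B,A) + arccos(C/0.2837) = 0.4362
arm 2 (φ=120.0°): x'=-0.0975, y'=0.0464
  A=0.2275, B=-0.2564, C=(l²−L²−A²−y'²−z²)/(2L)=-0.1362
  √(A²+B²)=0.3428;  θ2 = -0.8451+1.9794 ≈ 1.1343
rotate P by −φ3: (0.0889, 0.0612, -0.2564)
  A=0.0411, B=-0.2564, C=(l²−L²−A²−y'²−z²)/(2L)=0.1061
  θ3 = atan2(B,A) + arccos(C/0.2597) = -0.2618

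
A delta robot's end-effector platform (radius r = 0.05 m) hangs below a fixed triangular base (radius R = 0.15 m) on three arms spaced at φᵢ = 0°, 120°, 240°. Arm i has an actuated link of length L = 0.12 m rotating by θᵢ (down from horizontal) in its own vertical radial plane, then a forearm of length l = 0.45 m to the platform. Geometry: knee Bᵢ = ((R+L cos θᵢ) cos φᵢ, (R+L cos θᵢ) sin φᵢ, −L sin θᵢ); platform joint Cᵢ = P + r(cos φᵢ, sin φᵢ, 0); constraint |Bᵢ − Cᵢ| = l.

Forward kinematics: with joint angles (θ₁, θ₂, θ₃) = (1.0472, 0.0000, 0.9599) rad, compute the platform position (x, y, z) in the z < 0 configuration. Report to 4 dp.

φ1=0.0°: virtual centre (0.1600, 0.0000, -0.1039), radius l
arm 2 at φ=120.0°: e+L cos θ2 = 0.2200;  centre 2 = (-0.1100, 0.1905, 0.0000)
φ3=240.0°: virtual centre (-0.0844, -0.1462, -0.0983), radius l
|centre ₂|²−|centre ₁|² = 0.0120;  |centre ₃|²−|centre ₁|² = 0.0018
linear system: -0.5400x+0.3811y = 0.0120−0.2078z; -0.4888x+-0.2924y = 0.0018−0.0113z
Cramer: x(z) = -0.0122+0.1891z;  y(z) = 0.0143-0.2775z
sphere 1 gives Az²+Bz+C=0 with A=1.1128, B=0.1348, C=-0.1619;  B²−4AC=0.7386;  roots -0.4468, 0.3256;  negative root z = -0.4468
x = -0.0966, y = 0.1383

(-0.0966, 0.1383, -0.4468)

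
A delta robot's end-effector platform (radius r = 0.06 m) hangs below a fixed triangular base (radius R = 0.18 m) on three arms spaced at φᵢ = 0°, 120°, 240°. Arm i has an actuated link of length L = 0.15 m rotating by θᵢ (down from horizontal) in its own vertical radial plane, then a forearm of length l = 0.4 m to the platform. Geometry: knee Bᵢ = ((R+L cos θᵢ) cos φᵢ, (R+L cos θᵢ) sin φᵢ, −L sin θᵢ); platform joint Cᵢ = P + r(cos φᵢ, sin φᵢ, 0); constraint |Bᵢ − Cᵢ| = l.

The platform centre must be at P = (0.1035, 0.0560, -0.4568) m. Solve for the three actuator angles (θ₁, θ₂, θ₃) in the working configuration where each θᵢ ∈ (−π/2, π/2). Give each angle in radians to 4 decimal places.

θ₁ = 0.6111, θ₂ = 1.0472, θ₃ = 1.3961

rotate P by −φ1: (0.1035, 0.0560, -0.4568)
  A cos θ + B sin θ = C:  0.0165·cos θ + -0.4568·sin θ = -0.2486
  γ=atan2(-0.4568,0.0165)=-1.5347;  ψ=arccos(-0.5438)=2.1458;  θ1=γ+ψ≈0.6111
φ2=120.0° → target in arm frame (-0.0033, -0.1176)
  e−x'=0.1233;  (l²−L²−(e−x')²−y'²−z²)/2L = -0.3340
  γ=atan2(-0.4568,0.1233)=-1.3073;  ψ=arccos(-0.7059)=2.3545;  θ2=γ+ψ≈1.0472
φ3=240.0° → target in arm frame (-0.1002, 0.0616)
  A cos θ + B sin θ = C:  0.2202·cos θ + -0.4568·sin θ = -0.4116
  θ3 = atan2(B,A) + arccos(C/0.5071) = 1.3961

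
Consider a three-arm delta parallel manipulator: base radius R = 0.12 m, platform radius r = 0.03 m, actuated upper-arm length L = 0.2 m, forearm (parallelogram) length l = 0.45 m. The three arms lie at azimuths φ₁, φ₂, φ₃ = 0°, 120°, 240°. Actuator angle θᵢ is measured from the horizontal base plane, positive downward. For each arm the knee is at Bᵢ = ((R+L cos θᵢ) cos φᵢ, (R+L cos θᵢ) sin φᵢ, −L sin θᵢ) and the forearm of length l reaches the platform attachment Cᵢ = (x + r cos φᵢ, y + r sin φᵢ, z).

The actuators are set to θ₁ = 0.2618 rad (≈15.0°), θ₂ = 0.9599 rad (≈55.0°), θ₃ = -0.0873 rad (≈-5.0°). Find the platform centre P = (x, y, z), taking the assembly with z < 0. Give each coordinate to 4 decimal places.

(0.0450, -0.1856, -0.3855)

S1 = (0.2832·cos0.0°, 0.2832·sin0.0°, -0.0518) = (0.2832, 0.0000, -0.0518)
S2 = (0.2047·cos120.0°, 0.2047·sin120.0°, -0.1638) = (-0.1024, 0.1773, -0.1638)
arm 3 at φ=240.0°: e+L cos θ3 = 0.2892;  S3 = (-0.1446, -0.2505, 0.0174)
|S₂|²−|S₁|² = -0.0141;  |S₃|²−|S₁|² = 0.0011
[-0.7711 0.3546 -0.2241]·P = -0.0141;  [-0.8556 -0.5010 0.1384]·P = 0.0011
det = 0.6897;  x = 0.0097+-0.0916z,  y = -0.0187+0.4328z
sphere 1 gives Az²+Bz+C=0 with A=1.1957, B=0.1374, C=-0.1247;  B²−4AC=0.6152;  roots -0.3855, 0.2705;  negative root z = -0.3855
x = 0.0450, y = -0.1856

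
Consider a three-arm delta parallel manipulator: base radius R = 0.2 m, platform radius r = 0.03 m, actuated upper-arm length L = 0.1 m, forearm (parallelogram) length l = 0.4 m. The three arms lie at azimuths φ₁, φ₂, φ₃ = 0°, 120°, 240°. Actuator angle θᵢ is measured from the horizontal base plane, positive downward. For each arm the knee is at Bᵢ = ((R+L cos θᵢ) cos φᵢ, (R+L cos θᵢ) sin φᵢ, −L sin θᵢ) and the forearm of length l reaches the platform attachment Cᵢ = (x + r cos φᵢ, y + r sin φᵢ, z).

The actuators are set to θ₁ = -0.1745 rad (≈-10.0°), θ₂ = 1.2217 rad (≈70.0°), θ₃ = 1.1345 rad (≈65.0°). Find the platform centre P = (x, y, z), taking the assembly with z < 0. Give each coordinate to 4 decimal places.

(0.1332, -0.0086, -0.3590)

arm 1 at φ=0.0°: (R−r)+L cos θ1 = 0.2685;  centre 1 = (0.2685, 0.0000, 0.0174)
arm 2 at φ=120.0°: (R−r)+L cos θ2 = 0.2042;  centre 2 = (-0.1021, 0.1768, -0.0940)
arm 3 at φ=240.0°: (R−r)+L cos θ3 = 0.2123;  centre 3 = (-0.1061, -0.1838, -0.0906)
|centre ₂|²−|centre ₁|² = -0.0219;  |centre ₃|²−|centre ₁|² = -0.0191
plane₁₂: -0.7412x+0.3537y+-0.2227z = -0.0219
det = 0.5375;  x = 0.0275+-0.2944z,  y = -0.0041+0.0125z
into |P−centre ₁|² = l²: 1.0868z² + 0.1071z + -0.1016 = 0;  Δ = 0.4533;  z = -0.3590 or 0.2605 → z<0 root = -0.3590
x = 0.1332, y = -0.0086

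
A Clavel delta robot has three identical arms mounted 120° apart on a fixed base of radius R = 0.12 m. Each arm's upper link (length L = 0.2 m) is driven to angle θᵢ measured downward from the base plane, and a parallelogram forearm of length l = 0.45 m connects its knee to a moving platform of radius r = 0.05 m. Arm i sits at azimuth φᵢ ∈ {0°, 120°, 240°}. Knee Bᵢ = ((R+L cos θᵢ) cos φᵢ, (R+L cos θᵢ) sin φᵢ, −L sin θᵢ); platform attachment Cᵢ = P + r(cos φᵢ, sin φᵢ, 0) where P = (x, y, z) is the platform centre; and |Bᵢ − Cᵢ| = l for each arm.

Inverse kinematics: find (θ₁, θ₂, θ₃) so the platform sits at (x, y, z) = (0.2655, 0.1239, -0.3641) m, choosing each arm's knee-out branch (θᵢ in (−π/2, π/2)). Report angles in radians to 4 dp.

θ₁ = -0.3493, θ₂ = 0.6982, θ₃ = 1.2216

φ1=0.0° → target in arm frame (0.2655, 0.1239)
  e−x'=-0.1955;  (l²−L²−(e−x')²−y'²−z²)/2L = -0.0591
  √(A²+B²)=0.4133;  θ1 = -2.0636+1.7143 ≈ -0.3493
φ2=120.0° → target in arm frame (-0.0254, -0.2919)
  e−x'=0.0954;  (l²−L²−(e−x')²−y'²−z²)/2L = -0.1609
  θ2 = atan2(B,A) + arccos(C/0.3764) = 0.6982
arm 3 (φ=240.0°): x'=-0.2401, y'=0.1680
  A=0.3101, B=-0.3641, C=(l²−L²−A²−y'²−z²)/(2L)=-0.2360
  θ3 = atan2(B,A) + arccos(C/0.4782) = 1.2216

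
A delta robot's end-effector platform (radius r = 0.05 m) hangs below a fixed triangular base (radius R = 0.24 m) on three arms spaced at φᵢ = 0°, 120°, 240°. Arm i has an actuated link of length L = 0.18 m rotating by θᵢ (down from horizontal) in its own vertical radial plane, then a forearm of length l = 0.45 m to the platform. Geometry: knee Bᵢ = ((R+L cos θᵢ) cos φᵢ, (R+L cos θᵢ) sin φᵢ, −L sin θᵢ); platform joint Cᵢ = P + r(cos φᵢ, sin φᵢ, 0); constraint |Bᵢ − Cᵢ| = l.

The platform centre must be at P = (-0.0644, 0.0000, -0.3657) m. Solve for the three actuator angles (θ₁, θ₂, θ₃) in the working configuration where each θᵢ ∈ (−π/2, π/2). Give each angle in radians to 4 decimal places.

θ₁ = 0.7855, θ₂ = 0.3491, θ₃ = 0.3491

rotate P by −φ1: (-0.0644, 0.0000, -0.3657)
  e−x'=0.2544;  (l²−L²−(e−x')²−y'²−z²)/2L = -0.0788
  γ=atan2(-0.3657,0.2544)=-0.9630;  ψ=arccos(-0.1768)=1.7485;  θ1=γ+ψ≈0.7855
arm 2 (φ=120.0°): x'=0.0322, y'=0.0558
  A=0.1578, B=-0.3657, C=(l²−L²−A²−y'²−z²)/(2L)=0.0232
  √(A²+B²)=0.3983;  θ2 = -1.1634+1.5125 ≈ 0.3491
arm 3 (φ=240.0°): x'=0.0322, y'=-0.0558
  A cos θ + B sin θ = C:  0.1578·cos θ + -0.3657·sin θ = 0.0232
  γ=atan2(-0.3657,0.1578)=-1.1634;  ψ=arccos(0.0582)=1.5125;  θ3=γ+ψ≈0.3491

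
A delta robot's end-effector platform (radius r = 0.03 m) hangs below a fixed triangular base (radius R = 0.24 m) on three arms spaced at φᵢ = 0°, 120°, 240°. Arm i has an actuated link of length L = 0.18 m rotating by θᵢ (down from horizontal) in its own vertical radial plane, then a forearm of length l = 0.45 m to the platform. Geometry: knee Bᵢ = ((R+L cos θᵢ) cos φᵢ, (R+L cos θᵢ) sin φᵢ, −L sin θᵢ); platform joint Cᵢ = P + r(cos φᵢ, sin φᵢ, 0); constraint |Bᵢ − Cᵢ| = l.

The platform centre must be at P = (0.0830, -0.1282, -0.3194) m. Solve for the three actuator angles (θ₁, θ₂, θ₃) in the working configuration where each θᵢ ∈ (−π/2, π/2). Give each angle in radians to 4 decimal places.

φ1=0.0° → target in arm frame (0.0830, -0.1282)
  A=0.1270, B=-0.3194, C=(l²−L²−A²−y'²−z²)/(2L)=0.0987
  √(A²+B²)=0.3437;  θ1 = -1.1923+1.2797 ≈ 0.0873
arm 2 (φ=120.0°): x'=-0.1525, y'=-0.0078
  e−x'=0.3625;  (l²−L²−(e−x')²−y'²−z²)/2L = -0.1761
  γ=atan2(-0.3194,0.3625)=-0.7222;  ψ=arccos(-0.3645)=1.9439;  θ2=γ+ψ≈1.2217
rotate P by −φ3: (0.0695, 0.1360, -0.3194)
  A cos θ + B sin θ = C:  0.1405·cos θ + -0.3194·sin θ = 0.0829
  θ3 = atan2(B,A) + arccos(C/0.3489) = 0.1743

θ₁ = 0.0873, θ₂ = 1.2217, θ₃ = 0.1743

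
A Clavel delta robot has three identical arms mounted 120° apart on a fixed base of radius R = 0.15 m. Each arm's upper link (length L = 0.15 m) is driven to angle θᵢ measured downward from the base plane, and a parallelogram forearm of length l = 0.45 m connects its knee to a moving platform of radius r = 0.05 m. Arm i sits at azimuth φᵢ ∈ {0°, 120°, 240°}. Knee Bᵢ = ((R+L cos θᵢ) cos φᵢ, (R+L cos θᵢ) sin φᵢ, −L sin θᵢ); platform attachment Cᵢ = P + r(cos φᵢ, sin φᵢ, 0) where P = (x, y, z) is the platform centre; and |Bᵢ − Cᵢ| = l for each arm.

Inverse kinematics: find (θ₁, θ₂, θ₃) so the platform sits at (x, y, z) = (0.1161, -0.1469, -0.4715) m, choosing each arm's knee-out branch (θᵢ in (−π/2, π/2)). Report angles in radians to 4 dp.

φ1=0.0° → target in arm frame (0.1161, -0.1469)
  A cos θ + B sin θ = C:  -0.0161·cos θ + -0.4715·sin θ = -0.2138
  γ=atan2(-0.4715,-0.0161)=-1.6049;  ψ=arccos(-0.4533)=2.0412;  θ1=γ+ψ≈0.4363
φ2=120.0° → target in arm frame (-0.1853, -0.0271)
  A=0.2853, B=-0.4715, C=(l²−L²−A²−y'²−z²)/(2L)=-0.4147
  θ2 = atan2(B,A) + arccos(C/0.5511) = 1.3961
rotate P by −φ3: (0.0692, 0.1740, -0.4715)
  e−x'=0.0308;  (l²−L²−(e−x')²−y'²−z²)/2L = -0.2451
  √(A²+B²)=0.4725;  θ3 = -1.5055+2.1162 ≈ 0.6107

θ₁ = 0.4363, θ₂ = 1.3961, θ₃ = 0.6107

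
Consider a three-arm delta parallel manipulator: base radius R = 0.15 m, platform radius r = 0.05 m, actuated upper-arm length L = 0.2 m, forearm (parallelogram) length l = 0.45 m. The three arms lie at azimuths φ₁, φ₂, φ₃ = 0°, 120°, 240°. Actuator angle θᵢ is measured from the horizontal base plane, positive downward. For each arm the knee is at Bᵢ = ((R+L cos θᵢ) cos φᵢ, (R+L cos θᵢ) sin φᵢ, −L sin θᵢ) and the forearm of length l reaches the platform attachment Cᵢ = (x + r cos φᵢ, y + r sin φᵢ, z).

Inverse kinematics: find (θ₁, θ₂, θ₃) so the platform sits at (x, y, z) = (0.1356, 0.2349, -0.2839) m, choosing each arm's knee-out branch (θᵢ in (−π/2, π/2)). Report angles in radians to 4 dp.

θ₁ = -0.3490, θ₂ = -0.3492, θ₃ = 1.2217

φ1=0.0° → target in arm frame (0.1356, 0.2349)
  A cos θ + B sin θ = C:  -0.0356·cos θ + -0.2839·sin θ = 0.0636
  θ1 = atan2(B,A) + arccos(C/0.2861) = -0.3490
φ2=120.0° → target in arm frame (0.1356, -0.2349)
  A cos θ + B sin θ = C:  -0.0356·cos θ + -0.2839·sin θ = 0.0637
  √(A²+B²)=0.2861;  θ2 = -1.6956+1.3465 ≈ -0.3492
rotate P by −φ3: (-0.2712, 0.0000, -0.2839)
  e−x'=0.3712;  (l²−L²−(e−x')²−y'²−z²)/2L = -0.1398
  √(A²+B²)=0.4673;  θ3 = -0.6529+1.8745 ≈ 1.2217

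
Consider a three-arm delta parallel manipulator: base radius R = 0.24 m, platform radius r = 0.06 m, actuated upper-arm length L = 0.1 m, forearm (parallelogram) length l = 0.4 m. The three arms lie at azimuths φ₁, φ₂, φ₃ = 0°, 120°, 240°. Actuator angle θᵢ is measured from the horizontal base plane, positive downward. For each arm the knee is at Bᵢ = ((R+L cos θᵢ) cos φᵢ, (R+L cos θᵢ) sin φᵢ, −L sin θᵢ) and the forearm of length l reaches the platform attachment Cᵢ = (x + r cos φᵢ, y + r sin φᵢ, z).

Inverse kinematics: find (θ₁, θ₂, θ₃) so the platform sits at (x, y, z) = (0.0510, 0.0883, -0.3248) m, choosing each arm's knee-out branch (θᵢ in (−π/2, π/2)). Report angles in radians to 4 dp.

θ₁ = 0.0869, θ₂ = 0.0871, θ₃ = 1.1340

φ1=0.0° → target in arm frame (0.0510, 0.0883)
  A=0.1290, B=-0.3248, C=(l²−L²−A²−y'²−z²)/(2L)=0.1003
  √(A²+B²)=0.3495;  θ1 = -1.1927+1.2796 ≈ 0.0869
rotate P by −φ2: (0.0510, -0.0883, -0.3248)
  e−x'=0.1290;  (l²−L²−(e−x')²−y'²−z²)/2L = 0.1003
  θ2 = atan2(B,A) + arccos(C/0.3495) = 0.0871
arm 3 (φ=240.0°): x'=-0.1020, y'=0.0000
  A cos θ + B sin θ = C:  0.2820·cos θ + -0.3248·sin θ = -0.1750
  √(A²+B²)=0.4301;  θ3 = -0.8559+1.9898 ≈ 1.1340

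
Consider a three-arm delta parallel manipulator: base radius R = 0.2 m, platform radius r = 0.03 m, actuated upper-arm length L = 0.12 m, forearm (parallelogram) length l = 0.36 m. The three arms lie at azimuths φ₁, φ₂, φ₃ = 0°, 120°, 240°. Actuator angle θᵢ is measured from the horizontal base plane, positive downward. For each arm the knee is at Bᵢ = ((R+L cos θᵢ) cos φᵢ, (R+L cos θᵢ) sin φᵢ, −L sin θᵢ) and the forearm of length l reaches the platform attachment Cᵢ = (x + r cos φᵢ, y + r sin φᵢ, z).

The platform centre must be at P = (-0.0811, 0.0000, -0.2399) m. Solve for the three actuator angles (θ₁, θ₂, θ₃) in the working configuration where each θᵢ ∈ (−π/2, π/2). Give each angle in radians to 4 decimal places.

arm 1 (φ=0.0°): x'=-0.0811, y'=0.0000
  e−x'=0.2511;  (l²−L²−(e−x')²−y'²−z²)/2L = -0.0225
  γ=atan2(-0.2399,0.2511)=-0.7626;  ψ=arccos(-0.0648)=1.6357;  θ1=γ+ψ≈0.8731
arm 2 (φ=120.0°): x'=0.0405, y'=0.0702
  A cos θ + B sin θ = C:  0.1295·cos θ + -0.2399·sin θ = 0.1498
  γ=atan2(-0.2399,0.1295)=-1.0760;  ψ=arccos(0.5496)=0.9889;  θ2=γ+ψ≈-0.0871
φ3=240.0° → target in arm frame (0.0406, -0.0702)
  e−x'=0.1294;  (l²−L²−(e−x')²−y'²−z²)/2L = 0.1498
  √(A²+B²)=0.2726;  θ3 = -1.0760+0.9889 ≈ -0.0871

θ₁ = 0.8731, θ₂ = -0.0871, θ₃ = -0.0871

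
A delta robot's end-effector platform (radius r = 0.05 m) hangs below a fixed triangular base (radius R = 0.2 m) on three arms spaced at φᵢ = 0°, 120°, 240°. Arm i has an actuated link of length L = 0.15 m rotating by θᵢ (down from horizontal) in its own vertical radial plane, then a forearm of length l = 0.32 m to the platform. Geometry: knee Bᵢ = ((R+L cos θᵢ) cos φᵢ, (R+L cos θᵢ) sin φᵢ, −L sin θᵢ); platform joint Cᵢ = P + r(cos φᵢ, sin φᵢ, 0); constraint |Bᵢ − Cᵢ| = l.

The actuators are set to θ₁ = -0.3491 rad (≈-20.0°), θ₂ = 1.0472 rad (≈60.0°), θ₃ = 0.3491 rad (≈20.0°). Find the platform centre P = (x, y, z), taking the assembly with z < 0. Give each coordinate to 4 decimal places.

(0.0761, -0.0591, -0.1783)

arm 1 at φ=0.0°: (R−r)+L cos θ1 = 0.2910;  S1 = (0.2910, 0.0000, 0.0513)
arm 2 at φ=120.0°: (R−r)+L cos θ2 = 0.2250;  S2 = (-0.1125, 0.1949, -0.1299)
S3 = (0.2910·cos240.0°, 0.2910·sin240.0°, -0.0513) = (-0.1455, -0.2520, -0.0513)
|S₂|²−|S₁|² = -0.0198;  |S₃|²−|S₁|² = 0.0000
linear system: -0.8069x+0.3897y = -0.0198−-0.3624z; -0.8729x+-0.5039y = 0.0000−-0.2052z
Cramer: x(z) = 0.0134-0.3517z;  y(z) = -0.0231+0.2019z
sphere 1 gives Az²+Bz+C=0 with A=1.1644, B=0.0833, C=-0.0222;  B²−4AC=0.1102;  roots -0.1783, 0.1068;  negative root z = -0.1783
x = 0.0761, y = -0.0591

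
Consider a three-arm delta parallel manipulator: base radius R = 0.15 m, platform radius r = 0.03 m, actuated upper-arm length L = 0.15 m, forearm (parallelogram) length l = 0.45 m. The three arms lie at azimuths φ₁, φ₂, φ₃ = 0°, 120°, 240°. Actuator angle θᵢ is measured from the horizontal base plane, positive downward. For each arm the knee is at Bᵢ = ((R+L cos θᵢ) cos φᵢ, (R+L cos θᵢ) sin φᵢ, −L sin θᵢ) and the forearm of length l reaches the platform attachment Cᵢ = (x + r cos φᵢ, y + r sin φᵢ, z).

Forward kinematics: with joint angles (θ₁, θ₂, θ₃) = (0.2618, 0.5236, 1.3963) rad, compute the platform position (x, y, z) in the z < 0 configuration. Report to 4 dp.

(0.1284, 0.1493, -0.4408)

S1 = (0.2649·cos0.0°, 0.2649·sin0.0°, -0.0388) = (0.2649, 0.0000, -0.0388)
φ2=120.0°: virtual centre (-0.1250, 0.2164, -0.0750), radius l
arm 3 at φ=240.0°: ρ3 = 0.1460;  S3 = (-0.0730, -0.1265, -0.1477)
subtract pairs → two planes through P
[-0.7797 0.4328 -0.0724]·P = -0.0036;  [-0.6758 -0.2530 -0.2178]·P = -0.0285
det = 0.4897;  x = 0.0271+-0.2299z,  y = 0.0404+-0.2469z
quadratic in z: (1.1138)z²+(0.1670)z+(-0.1428)=0, √Δ=0.8149 → z ∈ {-0.4408, 0.2909}; z = -0.4408 (taking z<0)
x = 0.1284, y = 0.1493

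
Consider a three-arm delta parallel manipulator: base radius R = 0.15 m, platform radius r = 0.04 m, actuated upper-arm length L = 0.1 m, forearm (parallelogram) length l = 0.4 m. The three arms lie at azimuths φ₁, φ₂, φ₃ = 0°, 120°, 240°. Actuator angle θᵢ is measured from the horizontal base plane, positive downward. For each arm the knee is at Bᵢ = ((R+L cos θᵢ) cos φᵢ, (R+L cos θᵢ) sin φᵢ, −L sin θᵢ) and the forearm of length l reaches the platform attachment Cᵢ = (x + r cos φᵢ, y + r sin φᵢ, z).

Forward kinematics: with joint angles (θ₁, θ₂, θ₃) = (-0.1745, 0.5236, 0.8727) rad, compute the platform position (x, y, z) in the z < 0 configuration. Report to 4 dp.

(0.1082, 0.0419, -0.3676)

arm 1 at φ=0.0°: ρ1 = 0.2085;  centre 1 = (0.2085, 0.0000, 0.0174)
φ2=120.0°: virtual centre (-0.0983, 0.1703, -0.0500), radius l
arm 3 at φ=240.0°: ρ3 = 0.1743;  centre 3 = (-0.0871, -0.1509, -0.0766)
|centre ₂|²−|centre ₁|² = -0.0026;  |centre ₃|²−|centre ₁|² = -0.0075
plane₁₂: -0.6136x+0.3405y+-0.1347z = -0.0026
Cramer: x(z) = 0.0087-0.2708z;  y(z) = 0.0079-0.0922z
sphere 1 gives Az²+Bz+C=0 with A=1.0818, B=0.0720, C=-0.1197;  B²−4AC=0.5232;  roots -0.3676, 0.3010;  negative root z = -0.3676
x = 0.1082, y = 0.0419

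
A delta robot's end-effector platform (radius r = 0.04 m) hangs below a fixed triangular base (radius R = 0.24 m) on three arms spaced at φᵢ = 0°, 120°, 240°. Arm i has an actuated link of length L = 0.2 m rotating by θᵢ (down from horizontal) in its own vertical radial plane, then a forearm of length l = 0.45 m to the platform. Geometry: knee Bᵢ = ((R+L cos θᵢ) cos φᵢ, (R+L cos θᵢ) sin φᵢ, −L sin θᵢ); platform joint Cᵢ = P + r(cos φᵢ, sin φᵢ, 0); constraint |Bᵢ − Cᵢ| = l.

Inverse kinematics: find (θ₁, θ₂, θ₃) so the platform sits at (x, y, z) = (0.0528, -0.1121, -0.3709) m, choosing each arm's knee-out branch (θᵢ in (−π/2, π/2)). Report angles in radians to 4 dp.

θ₁ = 0.4361, θ₂ = 1.1347, θ₃ = 0.3492

rotate P by −φ1: (0.0528, -0.1121, -0.3709)
  A cos θ + B sin θ = C:  0.1472·cos θ + -0.3709·sin θ = -0.0233
  γ=atan2(-0.3709,0.1472)=-1.1930;  ψ=arccos(-0.0583)=1.6291;  θ1=γ+ψ≈0.4361
arm 2 (φ=120.0°): x'=-0.1235, y'=0.0103
  A=0.3235, B=-0.3709, C=(l²−L²−A²−y'²−z²)/(2L)=-0.1995
  θ2 = atan2(B,A) + arccos(C/0.4921) = 1.1347
arm 3 (φ=240.0°): x'=0.0707, y'=0.1018
  A cos θ + B sin θ = C:  0.1293·cos θ + -0.3709·sin θ = -0.0054
  θ3 = atan2(B,A) + arccos(C/0.3928) = 0.3492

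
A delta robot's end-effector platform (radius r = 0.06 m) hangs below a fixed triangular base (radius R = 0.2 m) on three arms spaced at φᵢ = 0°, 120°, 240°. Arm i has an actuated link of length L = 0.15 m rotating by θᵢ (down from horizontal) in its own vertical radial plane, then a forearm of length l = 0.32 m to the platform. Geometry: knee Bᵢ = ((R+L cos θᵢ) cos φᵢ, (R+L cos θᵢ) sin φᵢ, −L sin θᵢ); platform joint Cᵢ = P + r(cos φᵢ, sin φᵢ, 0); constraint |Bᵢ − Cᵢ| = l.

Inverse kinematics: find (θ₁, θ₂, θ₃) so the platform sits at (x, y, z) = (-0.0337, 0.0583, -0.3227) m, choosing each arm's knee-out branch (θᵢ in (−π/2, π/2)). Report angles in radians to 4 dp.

arm 1 (φ=0.0°): x'=-0.0337, y'=0.0583
  e−x'=0.1737;  (l²−L²−(e−x')²−y'²−z²)/2L = -0.1927
  θ1 = atan2(B,A) + arccos(C/0.3665) = 1.0474
φ2=120.0° → target in arm frame (0.0673, 0.0000)
  A cos θ + B sin θ = C:  0.0727·cos θ + -0.3227·sin θ = -0.0984
  θ2 = atan2(B,A) + arccos(C/0.3308) = 0.5235
φ3=240.0° → target in arm frame (-0.0336, -0.0583)
  A cos θ + B sin θ = C:  0.1736·cos θ + -0.3227·sin θ = -0.1926
  √(A²+B²)=0.3665;  θ3 = -1.0771+2.1243 ≈ 1.0471

θ₁ = 1.0474, θ₂ = 0.5235, θ₃ = 1.0471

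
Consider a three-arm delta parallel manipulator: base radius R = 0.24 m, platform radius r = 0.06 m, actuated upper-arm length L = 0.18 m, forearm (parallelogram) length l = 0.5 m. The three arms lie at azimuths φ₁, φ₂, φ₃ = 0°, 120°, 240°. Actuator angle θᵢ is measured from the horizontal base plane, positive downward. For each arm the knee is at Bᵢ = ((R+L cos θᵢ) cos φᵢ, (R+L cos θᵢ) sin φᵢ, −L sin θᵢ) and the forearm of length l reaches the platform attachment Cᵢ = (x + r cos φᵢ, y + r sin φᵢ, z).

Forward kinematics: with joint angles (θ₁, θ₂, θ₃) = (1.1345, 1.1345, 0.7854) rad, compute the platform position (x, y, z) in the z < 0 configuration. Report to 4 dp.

(-0.0339, -0.0587, -0.5662)

arm 1 at φ=0.0°: (R−r)+L cos θ1 = 0.2561;  O1 = (0.2561, 0.0000, -0.1631)
arm 2 at φ=120.0°: (R−r)+L cos θ2 = 0.2561;  O2 = (-0.1280, 0.2218, -0.1631)
O3 = (0.3073·cos240.0°, 0.3073·sin240.0°, -0.1273) = (-0.1536, -0.2661, -0.1273)
eliminate P² terms by subtracting sphere 1 from 2 and 3
linear system: -0.7682x+0.4435y = 0.0000−0.0000z; -0.8194x+-0.5322y = 0.0184−0.0717z
Cramer: x(z) = -0.0106+0.0412z;  y(z) = -0.0183+0.0713z
quadratic in z: (1.0068)z²+(0.3017)z+(-0.1519)=0, √Δ=0.8384 → z ∈ {-0.5662, 0.2665}; z = -0.5662 (taking z<0)
x = -0.0339, y = -0.0587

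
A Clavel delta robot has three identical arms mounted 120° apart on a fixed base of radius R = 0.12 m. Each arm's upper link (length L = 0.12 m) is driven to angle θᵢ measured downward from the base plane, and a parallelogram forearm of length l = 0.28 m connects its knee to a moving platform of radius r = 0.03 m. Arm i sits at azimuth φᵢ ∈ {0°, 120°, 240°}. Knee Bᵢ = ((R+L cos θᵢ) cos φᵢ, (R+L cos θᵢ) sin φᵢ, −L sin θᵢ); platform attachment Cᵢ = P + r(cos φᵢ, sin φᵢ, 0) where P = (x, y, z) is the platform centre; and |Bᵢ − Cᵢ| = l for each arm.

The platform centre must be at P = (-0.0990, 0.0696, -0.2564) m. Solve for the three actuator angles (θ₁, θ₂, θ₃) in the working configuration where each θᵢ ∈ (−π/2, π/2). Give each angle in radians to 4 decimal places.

θ₁ = 1.2217, θ₂ = -0.0003, θ₃ = 0.7857

φ1=0.0° → target in arm frame (-0.0990, 0.0696)
  e−x'=0.1890;  (l²−L²−(e−x')²−y'²−z²)/2L = -0.1763
  γ=atan2(-0.2564,0.1890)=-0.9356;  ψ=arccos(-0.5534)=2.1572;  θ1=γ+ψ≈1.2217
arm 2 (φ=120.0°): x'=0.1098, y'=0.0509
  A cos θ + B sin θ = C:  -0.0198·cos θ + -0.2564·sin θ = -0.0197
  θ2 = atan2(B,A) + arccos(C/0.2572) = -0.0003
rotate P by −φ3: (-0.0108, -0.1205, -0.2564)
  e−x'=0.1008;  (l²−L²−(e−x')²−y'²−z²)/2L = -0.1101
  γ=atan2(-0.2564,0.1008)=-1.1963;  ψ=arccos(-0.3997)=1.9820;  θ3=γ+ψ≈0.7857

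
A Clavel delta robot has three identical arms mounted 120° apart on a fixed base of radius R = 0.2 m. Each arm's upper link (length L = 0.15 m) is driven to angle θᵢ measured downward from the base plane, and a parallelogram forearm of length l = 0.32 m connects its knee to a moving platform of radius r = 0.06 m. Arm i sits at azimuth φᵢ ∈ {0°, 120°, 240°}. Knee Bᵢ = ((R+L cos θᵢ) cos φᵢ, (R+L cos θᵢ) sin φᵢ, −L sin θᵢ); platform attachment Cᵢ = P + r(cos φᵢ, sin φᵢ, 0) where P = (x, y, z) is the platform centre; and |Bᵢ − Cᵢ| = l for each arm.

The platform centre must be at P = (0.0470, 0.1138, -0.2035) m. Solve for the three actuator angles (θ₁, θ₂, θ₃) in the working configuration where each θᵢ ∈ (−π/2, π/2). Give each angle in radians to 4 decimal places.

θ₁ = 0.1743, θ₂ = -0.0875, θ₃ = 1.2214

arm 1 (φ=0.0°): x'=0.0470, y'=0.1138
  e−x'=0.0930;  (l²−L²−(e−x')²−y'²−z²)/2L = 0.0563
  γ=atan2(-0.2035,0.0930)=-1.1421;  ψ=arccos(0.2516)=1.3165;  θ1=γ+ψ≈0.1743
rotate P by −φ2: (0.0751, -0.0976, -0.2035)
  A=0.0649, B=-0.2035, C=(l²−L²−A²−y'²−z²)/(2L)=0.0825
  √(A²+B²)=0.2136;  θ2 = -1.2619+1.1744 ≈ -0.0875
rotate P by −φ3: (-0.1221, -0.0162, -0.2035)
  A=0.2621, B=-0.2035, C=(l²−L²−A²−y'²−z²)/(2L)=-0.1015
  θ3 = atan2(B,A) + arccos(C/0.3318) = 1.2214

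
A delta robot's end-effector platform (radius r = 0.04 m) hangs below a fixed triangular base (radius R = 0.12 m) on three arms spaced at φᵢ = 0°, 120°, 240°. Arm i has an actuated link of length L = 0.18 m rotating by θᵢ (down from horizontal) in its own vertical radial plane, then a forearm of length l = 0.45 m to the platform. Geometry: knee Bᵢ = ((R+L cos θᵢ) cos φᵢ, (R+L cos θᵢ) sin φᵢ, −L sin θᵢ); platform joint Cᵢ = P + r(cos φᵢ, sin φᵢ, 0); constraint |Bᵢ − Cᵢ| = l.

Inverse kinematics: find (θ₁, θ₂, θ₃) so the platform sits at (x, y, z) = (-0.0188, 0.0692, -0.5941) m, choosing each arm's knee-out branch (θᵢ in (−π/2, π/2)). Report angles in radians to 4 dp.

θ₁ = 1.3092, θ₂ = 1.0472, θ₃ = 1.3964

rotate P by −φ1: (-0.0188, 0.0692, -0.5941)
  A cos θ + B sin θ = C:  0.0988·cos θ + -0.5941·sin θ = -0.5483
  γ=atan2(-0.5941,0.0988)=-1.4060;  ψ=arccos(-0.9105)=2.7152;  θ1=γ+ψ≈1.3092
arm 2 (φ=120.0°): x'=0.0693, y'=-0.0183
  A=0.0107, B=-0.5941, C=(l²−L²−A²−y'²−z²)/(2L)=-0.5092
  θ2 = atan2(B,A) + arccos(C/0.5942) = 1.0472
arm 3 (φ=240.0°): x'=-0.0505, y'=-0.0509
  A cos θ + B sin θ = C:  0.1305·cos θ + -0.5941·sin θ = -0.5624
  θ3 = atan2(B,A) + arccos(C/0.6083) = 1.3964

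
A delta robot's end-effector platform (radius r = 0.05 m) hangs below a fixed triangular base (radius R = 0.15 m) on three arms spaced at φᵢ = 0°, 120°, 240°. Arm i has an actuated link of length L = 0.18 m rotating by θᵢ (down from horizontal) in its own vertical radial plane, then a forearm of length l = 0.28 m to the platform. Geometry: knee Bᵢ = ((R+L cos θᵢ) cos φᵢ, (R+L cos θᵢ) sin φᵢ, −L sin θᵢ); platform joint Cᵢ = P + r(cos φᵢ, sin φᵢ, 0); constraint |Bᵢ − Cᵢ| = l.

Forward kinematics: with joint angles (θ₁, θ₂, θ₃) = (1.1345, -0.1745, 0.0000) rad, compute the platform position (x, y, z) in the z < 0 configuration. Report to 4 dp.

φ1=0.0°: virtual centre (0.1761, 0.0000, -0.1631), radius l
arm 2 at φ=120.0°: ρ2 = 0.2773;  centre 2 = (-0.1386, 0.2401, 0.0313)
φ3=240.0°: virtual centre (-0.1400, -0.2425, 0.0000), radius l
eliminate P² terms by subtracting sphere 1 from 2 and 3
[-0.6294 0.4802 0.3888]·P = 0.0202;  [-0.6321 -0.4850 0.3263]·P = 0.0208
Cramer: x(z) = -0.0325+0.5671z;  y(z) = -0.0005-0.0664z
sphere 1 gives Az²+Bz+C=0 with A=1.3260, B=0.0898, C=-0.0083;  B²−4AC=0.0520;  roots -0.1198, 0.0521;  negative root z = -0.1198
x = -0.1005, y = 0.0075

(-0.1005, 0.0075, -0.1198)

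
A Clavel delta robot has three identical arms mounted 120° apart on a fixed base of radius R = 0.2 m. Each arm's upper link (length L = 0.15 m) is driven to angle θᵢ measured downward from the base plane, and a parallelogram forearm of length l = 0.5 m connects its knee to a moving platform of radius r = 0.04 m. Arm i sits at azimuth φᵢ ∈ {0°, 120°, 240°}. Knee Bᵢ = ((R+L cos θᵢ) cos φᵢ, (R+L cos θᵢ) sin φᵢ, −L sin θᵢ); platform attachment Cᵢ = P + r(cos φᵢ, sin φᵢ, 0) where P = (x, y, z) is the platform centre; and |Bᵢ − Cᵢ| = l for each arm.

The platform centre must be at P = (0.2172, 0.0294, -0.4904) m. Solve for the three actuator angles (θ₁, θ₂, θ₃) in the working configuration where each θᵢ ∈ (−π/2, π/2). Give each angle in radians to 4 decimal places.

φ1=0.0° → target in arm frame (0.2172, 0.0294)
  e−x'=-0.0572;  (l²−L²−(e−x')²−y'²−z²)/2L = -0.0571
  √(A²+B²)=0.4937;  θ1 = -1.6869+1.6867 ≈ -0.0002
φ2=120.0° → target in arm frame (-0.0831, -0.2028)
  e−x'=0.2431;  (l²−L²−(e−x')²−y'²−z²)/2L = -0.3775
  θ2 = atan2(B,A) + arccos(C/0.5474) = 1.2212
rotate P by −φ3: (-0.1341, 0.1734, -0.4904)
  A cos θ + B sin θ = C:  0.2941·cos θ + -0.4904·sin θ = -0.4318
  √(A²+B²)=0.5718;  θ3 = -1.0306+2.4266 ≈ 1.3960

θ₁ = -0.0002, θ₂ = 1.2212, θ₃ = 1.3960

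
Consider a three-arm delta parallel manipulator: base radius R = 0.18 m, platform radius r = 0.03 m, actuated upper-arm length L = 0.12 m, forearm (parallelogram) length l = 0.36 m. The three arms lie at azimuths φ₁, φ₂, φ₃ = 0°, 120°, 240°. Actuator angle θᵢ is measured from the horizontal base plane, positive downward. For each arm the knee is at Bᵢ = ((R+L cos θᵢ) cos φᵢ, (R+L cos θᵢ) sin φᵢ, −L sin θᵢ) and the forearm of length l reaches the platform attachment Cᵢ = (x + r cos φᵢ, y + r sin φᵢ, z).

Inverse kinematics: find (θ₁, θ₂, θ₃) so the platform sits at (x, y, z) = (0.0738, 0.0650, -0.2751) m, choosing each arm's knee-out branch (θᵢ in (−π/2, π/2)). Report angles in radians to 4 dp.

θ₁ = -0.1748, θ₂ = 0.2621, θ₃ = 0.9600

rotate P by −φ1: (0.0738, 0.0650, -0.2751)
  e−x'=0.0762;  (l²−L²−(e−x')²−y'²−z²)/2L = 0.1229
  θ1 = atan2(B,A) + arccos(C/0.2855) = -0.1748
φ2=120.0° → target in arm frame (0.0194, -0.0964)
  A=0.1306, B=-0.2751, C=(l²−L²−A²−y'²−z²)/(2L)=0.0549
  √(A²+B²)=0.3045;  θ2 = -1.1275+1.3897 ≈ 0.2621
φ3=240.0° → target in arm frame (-0.0932, 0.0314)
  e−x'=0.2432;  (l²−L²−(e−x')²−y'²−z²)/2L = -0.0859
  θ3 = atan2(B,A) + arccos(C/0.3672) = 0.9600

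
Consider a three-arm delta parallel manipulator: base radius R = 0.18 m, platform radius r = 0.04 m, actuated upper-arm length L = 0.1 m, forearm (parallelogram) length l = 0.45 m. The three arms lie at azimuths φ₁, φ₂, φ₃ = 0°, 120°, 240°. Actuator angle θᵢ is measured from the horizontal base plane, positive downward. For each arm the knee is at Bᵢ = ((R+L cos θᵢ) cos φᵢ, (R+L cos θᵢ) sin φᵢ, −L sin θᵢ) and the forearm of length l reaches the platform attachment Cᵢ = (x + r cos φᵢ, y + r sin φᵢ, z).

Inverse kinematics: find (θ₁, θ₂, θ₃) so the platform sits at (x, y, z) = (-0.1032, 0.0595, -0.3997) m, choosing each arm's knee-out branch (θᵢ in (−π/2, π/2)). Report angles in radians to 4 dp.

θ₁ = 0.8724, θ₂ = -0.2620, θ₃ = 0.3489

rotate P by −φ1: (-0.1032, 0.0595, -0.3997)
  e−x'=0.2432;  (l²−L²−(e−x')²−y'²−z²)/2L = -0.1497
  θ1 = atan2(B,A) + arccos(C/0.4679) = 0.8724
rotate P by −φ2: (0.1031, 0.0596, -0.3997)
  e−x'=0.0369;  (l²−L²−(e−x')²−y'²−z²)/2L = 0.1391
  θ2 = atan2(B,A) + arccos(C/0.4014) = -0.2620
φ3=240.0° → target in arm frame (0.0001, -0.1191)
  e−x'=0.1399;  (l²−L²−(e−x')²−y'²−z²)/2L = -0.0052
  √(A²+B²)=0.4235;  θ3 = -1.2340+1.5830 ≈ 0.3489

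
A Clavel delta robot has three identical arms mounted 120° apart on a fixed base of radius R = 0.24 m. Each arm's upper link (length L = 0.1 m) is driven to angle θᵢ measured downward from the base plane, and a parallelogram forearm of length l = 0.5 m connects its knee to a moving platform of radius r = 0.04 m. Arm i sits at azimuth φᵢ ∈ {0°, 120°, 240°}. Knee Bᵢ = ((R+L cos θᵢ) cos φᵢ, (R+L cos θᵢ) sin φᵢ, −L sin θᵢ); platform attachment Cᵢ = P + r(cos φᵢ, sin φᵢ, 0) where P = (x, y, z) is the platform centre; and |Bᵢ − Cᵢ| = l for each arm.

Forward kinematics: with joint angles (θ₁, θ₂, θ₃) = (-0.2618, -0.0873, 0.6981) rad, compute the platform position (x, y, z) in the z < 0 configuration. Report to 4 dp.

(0.0549, 0.0699, -0.4062)

arm 1 at φ=0.0°: (R−r)+L cos θ1 = 0.2966;  S1 = (0.2966, 0.0000, 0.0259)
arm 2 at φ=120.0°: (R−r)+L cos θ2 = 0.2996;  S2 = (-0.1498, 0.2595, 0.0087)
arm 3 at φ=240.0°: (R−r)+L cos θ3 = 0.2766;  S3 = (-0.1383, -0.2395, -0.0643)
|S₂|²−|S₁|² = 0.0012;  |S₃|²−|S₁|² = -0.0080
[-0.8928 0.5190 -0.0343]·P = 0.0012;  [-0.8698 -0.4791 -0.1803]·P = -0.0080
det = 0.8791;  x = 0.0041+-0.1251z,  y = 0.0093+-0.1492z
into |P−S₁|² = l²: 1.0379z² + 0.0187z + -0.1637 = 0;  Δ = 0.6798;  z = -0.4062 or 0.3882 → z<0 root = -0.4062
x = 0.0549, y = 0.0699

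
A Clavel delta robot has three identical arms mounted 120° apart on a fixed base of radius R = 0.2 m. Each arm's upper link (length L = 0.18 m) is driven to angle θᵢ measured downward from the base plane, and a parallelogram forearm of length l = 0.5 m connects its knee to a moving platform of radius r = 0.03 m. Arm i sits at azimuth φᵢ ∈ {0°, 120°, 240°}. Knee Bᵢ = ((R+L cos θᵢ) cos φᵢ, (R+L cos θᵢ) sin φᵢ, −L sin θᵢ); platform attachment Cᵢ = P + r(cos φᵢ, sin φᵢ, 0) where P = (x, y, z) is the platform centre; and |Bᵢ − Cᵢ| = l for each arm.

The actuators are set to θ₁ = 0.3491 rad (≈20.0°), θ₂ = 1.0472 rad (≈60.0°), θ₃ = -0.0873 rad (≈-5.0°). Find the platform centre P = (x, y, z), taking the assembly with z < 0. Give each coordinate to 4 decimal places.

arm 1 at φ=0.0°: e+L cos θ1 = 0.3391;  O1 = (0.3391, 0.0000, -0.0616)
O2 = (0.2600·cos120.0°, 0.2600·sin120.0°, -0.1559) = (-0.1300, 0.2252, -0.1559)
arm 3 at φ=240.0°: e+L cos θ3 = 0.3493;  O3 = (-0.1747, -0.3025, 0.0157)
eliminate P² terms by subtracting sphere 1 from 2 and 3
[-0.9383 0.4503 -0.1886]·P = -0.0269;  [-1.0276 -0.6050 0.1545]·P = 0.0035
Cramer: x(z) = 0.0143-0.0432z;  y(z) = -0.0300+0.3288z
into |P−O₁|² = l²: 1.1100z² + 0.1315z + -0.1398 = 0;  Δ = 0.6379;  z = -0.4190 or 0.3005 → z<0 root = -0.4190
x = 0.0324, y = -0.1678

(0.0324, -0.1678, -0.4190)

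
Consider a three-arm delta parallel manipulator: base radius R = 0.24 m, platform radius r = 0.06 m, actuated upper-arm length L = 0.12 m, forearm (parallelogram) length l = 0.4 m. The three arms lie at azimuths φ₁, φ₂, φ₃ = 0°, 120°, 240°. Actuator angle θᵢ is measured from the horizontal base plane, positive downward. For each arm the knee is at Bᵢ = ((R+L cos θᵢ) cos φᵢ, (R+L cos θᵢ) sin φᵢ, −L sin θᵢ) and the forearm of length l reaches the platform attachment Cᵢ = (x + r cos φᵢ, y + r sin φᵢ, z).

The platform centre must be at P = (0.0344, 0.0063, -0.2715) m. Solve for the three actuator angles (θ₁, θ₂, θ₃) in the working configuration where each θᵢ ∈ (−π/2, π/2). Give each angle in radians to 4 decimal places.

rotate P by −φ1: (0.0344, 0.0063, -0.2715)
  A cos θ + B sin θ = C:  0.1456·cos θ + -0.2715·sin θ = 0.2110
  γ=atan2(-0.2715,0.1456)=-1.0785;  ψ=arccos(0.6850)=0.8162;  θ1=γ+ψ≈-0.2624
arm 2 (φ=120.0°): x'=-0.0117, y'=-0.0329
  A=0.1917, B=-0.2715, C=(l²−L²−A²−y'²−z²)/(2L)=0.1418
  γ=atan2(-0.2715,0.1917)=-0.9559;  ψ=arccos(0.4267)=1.1300;  θ2=γ+ψ≈0.1741
φ3=240.0° → target in arm frame (-0.0227, 0.0266)
  A=0.2027, B=-0.2715, C=(l²−L²−A²−y'²−z²)/(2L)=0.1255
  θ3 = atan2(B,A) + arccos(C/0.3388) = 0.2619

θ₁ = -0.2624, θ₂ = 0.1741, θ₃ = 0.2619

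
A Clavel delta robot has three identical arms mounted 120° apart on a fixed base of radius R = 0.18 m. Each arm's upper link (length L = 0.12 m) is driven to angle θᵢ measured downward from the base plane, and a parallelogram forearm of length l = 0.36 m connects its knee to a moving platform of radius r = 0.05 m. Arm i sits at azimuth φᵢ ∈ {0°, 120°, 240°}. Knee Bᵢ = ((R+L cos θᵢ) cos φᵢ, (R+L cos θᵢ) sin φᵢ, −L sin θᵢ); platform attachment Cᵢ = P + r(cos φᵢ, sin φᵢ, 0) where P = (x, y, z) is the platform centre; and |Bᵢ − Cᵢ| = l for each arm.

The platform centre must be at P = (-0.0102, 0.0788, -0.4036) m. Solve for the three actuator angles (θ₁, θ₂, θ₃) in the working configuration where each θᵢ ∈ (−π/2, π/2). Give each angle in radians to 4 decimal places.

φ1=0.0° → target in arm frame (-0.0102, 0.0788)
  e−x'=0.1402;  (l²−L²−(e−x')²−y'²−z²)/2L = -0.3065
  √(A²+B²)=0.4273;  θ1 = -1.2365+2.3708 ≈ 1.1343
arm 2 (φ=120.0°): x'=0.0733, y'=-0.0306
  e−x'=0.0567;  (l²−L²−(e−x')²−y'²−z²)/2L = -0.2160
  θ2 = atan2(B,A) + arccos(C/0.4076) = 0.6980
rotate P by −φ3: (-0.0631, -0.0482, -0.4036)
  A cos θ + B sin θ = C:  0.1931·cos θ + -0.4036·sin θ = -0.3638
  √(A²+B²)=0.4474;  θ3 = -1.1245+2.5204 ≈ 1.3960

θ₁ = 1.1343, θ₂ = 0.6980, θ₃ = 1.3960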